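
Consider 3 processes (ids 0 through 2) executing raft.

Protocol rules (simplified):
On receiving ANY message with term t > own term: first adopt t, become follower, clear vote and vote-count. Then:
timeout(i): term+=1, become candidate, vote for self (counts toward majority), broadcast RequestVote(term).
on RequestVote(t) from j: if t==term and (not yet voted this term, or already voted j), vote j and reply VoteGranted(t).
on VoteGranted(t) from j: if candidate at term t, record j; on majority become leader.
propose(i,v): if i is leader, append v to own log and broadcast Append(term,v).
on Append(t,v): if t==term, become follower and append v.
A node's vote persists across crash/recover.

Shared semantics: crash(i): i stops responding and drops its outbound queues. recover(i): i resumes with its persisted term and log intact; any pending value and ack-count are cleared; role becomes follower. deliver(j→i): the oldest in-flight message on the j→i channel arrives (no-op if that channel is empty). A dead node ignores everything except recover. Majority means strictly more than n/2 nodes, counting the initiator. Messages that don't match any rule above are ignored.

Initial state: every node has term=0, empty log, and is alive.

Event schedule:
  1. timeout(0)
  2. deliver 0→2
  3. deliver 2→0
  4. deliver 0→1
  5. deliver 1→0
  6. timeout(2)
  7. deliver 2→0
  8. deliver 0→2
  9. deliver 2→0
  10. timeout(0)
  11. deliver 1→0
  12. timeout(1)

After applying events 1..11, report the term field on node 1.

after 1 — timeout(0): n0:cand/t1/[-]
after 2 — deliver 0→2: n2:foll/t1/[-]
after 3 — deliver 2→0: n0:lead/t1/[-]
after 4 — deliver 0→1: n1:foll/t1/[-]
after 5 — deliver 1→0: ·
after 6 — timeout(2): n2:cand/t2/[-]
after 7 — deliver 2→0: n0:foll/t2/[-]
after 8 — deliver 0→2: n2:lead/t2/[-]
after 9 — deliver 2→0: ·
after 10 — timeout(0): n0:cand/t3/[-]
after 11 — deliver 1→0: ·

1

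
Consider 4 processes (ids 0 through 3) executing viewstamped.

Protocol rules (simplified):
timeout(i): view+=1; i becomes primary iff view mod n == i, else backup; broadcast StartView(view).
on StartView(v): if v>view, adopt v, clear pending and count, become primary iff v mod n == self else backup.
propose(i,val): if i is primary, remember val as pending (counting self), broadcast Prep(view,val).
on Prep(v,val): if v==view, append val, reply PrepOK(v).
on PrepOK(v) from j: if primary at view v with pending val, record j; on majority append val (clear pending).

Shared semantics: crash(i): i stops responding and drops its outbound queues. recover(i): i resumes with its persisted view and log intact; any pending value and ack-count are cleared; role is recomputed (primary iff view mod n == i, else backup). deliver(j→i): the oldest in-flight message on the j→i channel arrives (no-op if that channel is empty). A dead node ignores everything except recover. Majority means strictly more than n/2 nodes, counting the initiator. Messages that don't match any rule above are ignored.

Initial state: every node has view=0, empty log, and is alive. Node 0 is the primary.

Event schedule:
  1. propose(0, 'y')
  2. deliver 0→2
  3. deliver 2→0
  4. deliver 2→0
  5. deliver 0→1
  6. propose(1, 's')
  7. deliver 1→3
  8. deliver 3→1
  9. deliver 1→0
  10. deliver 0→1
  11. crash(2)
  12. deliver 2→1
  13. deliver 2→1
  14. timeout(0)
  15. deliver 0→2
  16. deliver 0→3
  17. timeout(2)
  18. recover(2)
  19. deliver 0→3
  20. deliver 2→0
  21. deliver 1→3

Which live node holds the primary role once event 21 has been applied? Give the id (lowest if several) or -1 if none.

[1] propose(0,'y') → ∅
[2] deliver 0→2 → N2(back v0 [y])
[3] deliver 2→0 → ∅
[4] deliver 2→0 → ∅
[5] deliver 0→1 → N1(back v0 [y])
[6] propose(1,'s') → ∅
[7] deliver 1→3 → ∅
[8] deliver 3→1 → ∅
[9] deliver 1→0 → N0(prim v0 [y])
[10] deliver 0→1 → ∅
[11] crash(2) → N2(✗back v0 [y])
[12] deliver 2→1 → ∅
[13] deliver 2→1 → ∅
[14] timeout(0) → N0(back v1 [y])
[15] deliver 0→2 → ∅
[16] deliver 0→3 → N3(back v0 [y])
[17] timeout(2) → ∅
[18] recover(2) → N2(back v0 [y])
[19] deliver 0→3 → N3(back v1 [y])
[20] deliver 2→0 → ∅
[21] deliver 1→3 → ∅

-1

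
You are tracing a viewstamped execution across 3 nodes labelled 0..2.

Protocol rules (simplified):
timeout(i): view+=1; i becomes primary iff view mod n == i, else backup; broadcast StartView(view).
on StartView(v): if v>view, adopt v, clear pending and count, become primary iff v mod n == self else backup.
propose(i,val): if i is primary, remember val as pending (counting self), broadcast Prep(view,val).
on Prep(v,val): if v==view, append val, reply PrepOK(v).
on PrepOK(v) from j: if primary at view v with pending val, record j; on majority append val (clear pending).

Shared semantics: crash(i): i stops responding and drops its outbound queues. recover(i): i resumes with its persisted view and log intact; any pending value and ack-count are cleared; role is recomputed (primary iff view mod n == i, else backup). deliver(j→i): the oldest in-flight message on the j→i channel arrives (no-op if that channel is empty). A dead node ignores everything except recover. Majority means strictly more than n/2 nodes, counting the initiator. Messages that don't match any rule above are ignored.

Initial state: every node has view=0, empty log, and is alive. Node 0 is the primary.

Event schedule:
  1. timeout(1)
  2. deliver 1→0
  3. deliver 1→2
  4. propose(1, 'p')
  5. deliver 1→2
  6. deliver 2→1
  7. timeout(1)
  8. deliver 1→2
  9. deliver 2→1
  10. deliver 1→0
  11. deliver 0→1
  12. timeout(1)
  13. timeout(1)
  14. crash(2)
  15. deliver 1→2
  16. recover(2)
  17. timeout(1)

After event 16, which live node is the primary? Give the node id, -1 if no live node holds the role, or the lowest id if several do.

1

e1 timeout(1): 1[prim,v=1,-]
e2 deliver 1→0: 0[back,v=1,-]
e3 deliver 1→2: 2[back,v=1,-]
e4 propose(1,'p'): ·
e5 deliver 1→2: 2[back,v=1,p]
e6 deliver 2→1: 1[prim,v=1,p]
e7 timeout(1): 1[back,v=2,p]
e8 deliver 1→2: 2[prim,v=2,p]
e9 deliver 2→1: ·
e10 deliver 1→0: 0[back,v=1,p]
e11 deliver 0→1: ·
e12 timeout(1): 1[back,v=3,p]
e13 timeout(1): 1[prim,v=4,p]
e14 crash(2): 2[✗prim,v=2,p]
e15 deliver 1→2: ·
e16 recover(2): 2[prim,v=2,p]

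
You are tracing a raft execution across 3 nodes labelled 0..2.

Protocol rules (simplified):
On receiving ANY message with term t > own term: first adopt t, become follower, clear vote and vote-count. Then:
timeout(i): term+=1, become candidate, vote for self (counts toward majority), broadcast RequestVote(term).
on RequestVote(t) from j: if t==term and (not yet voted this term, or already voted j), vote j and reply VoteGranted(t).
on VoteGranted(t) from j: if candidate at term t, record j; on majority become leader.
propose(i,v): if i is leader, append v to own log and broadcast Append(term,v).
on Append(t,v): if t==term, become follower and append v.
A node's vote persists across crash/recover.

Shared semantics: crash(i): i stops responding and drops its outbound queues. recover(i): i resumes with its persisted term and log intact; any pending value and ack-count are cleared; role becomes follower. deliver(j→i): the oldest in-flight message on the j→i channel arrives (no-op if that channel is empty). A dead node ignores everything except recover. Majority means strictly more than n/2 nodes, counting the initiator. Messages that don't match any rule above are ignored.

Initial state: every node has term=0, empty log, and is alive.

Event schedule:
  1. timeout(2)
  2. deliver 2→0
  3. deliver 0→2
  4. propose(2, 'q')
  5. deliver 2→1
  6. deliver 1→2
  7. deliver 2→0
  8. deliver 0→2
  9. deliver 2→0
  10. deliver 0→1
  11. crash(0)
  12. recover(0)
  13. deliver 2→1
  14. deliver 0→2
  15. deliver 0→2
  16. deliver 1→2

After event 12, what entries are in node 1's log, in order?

e1 timeout(2): 2[cand,t=1,-]
e2 deliver 2→0: 0[foll,t=1,-]
e3 deliver 0→2: 2[lead,t=1,-]
e4 propose(2,'q'): 2[lead,t=1,q]
e5 deliver 2→1: 1[foll,t=1,-]
e6 deliver 1→2: ·
e7 deliver 2→0: 0[foll,t=1,q]
e8 deliver 0→2: ·
e9 deliver 2→0: ·
e10 deliver 0→1: ·
e11 crash(0): 0[✗foll,t=1,q]
e12 recover(0): 0[foll,t=1,q]

empty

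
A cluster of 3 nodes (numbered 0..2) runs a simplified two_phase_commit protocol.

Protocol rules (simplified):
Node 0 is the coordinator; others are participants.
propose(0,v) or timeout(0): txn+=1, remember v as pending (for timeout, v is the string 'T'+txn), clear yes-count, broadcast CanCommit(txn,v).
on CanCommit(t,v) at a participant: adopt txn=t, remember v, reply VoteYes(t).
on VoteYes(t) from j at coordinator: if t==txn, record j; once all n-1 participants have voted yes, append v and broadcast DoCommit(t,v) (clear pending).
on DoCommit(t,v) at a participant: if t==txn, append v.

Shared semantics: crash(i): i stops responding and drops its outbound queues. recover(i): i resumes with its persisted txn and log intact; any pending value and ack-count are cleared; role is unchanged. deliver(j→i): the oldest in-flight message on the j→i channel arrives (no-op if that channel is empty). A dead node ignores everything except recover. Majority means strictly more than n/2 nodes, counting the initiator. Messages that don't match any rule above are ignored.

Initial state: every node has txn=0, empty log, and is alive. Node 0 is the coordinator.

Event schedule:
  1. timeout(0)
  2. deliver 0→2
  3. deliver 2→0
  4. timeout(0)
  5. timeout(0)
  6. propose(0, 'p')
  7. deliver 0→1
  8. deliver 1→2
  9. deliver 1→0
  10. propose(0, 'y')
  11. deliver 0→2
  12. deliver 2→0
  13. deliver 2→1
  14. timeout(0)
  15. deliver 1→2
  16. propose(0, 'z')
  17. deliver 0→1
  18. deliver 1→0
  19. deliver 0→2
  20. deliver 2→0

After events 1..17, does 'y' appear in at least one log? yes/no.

e1 timeout(0): 0[coor,t=1,-]
e2 deliver 0→2: 2[part,t=1,-]
e3 deliver 2→0: ·
e4 timeout(0): 0[coor,t=2,-]
e5 timeout(0): 0[coor,t=3,-]
e6 propose(0,'p'): 0[coor,t=4,-]
e7 deliver 0→1: 1[part,t=1,-]
e8 deliver 1→2: ·
e9 deliver 1→0: ·
e10 propose(0,'y'): 0[coor,t=5,-]
e11 deliver 0→2: 2[part,t=2,-]
e12 deliver 2→0: ·
e13 deliver 2→1: ·
e14 timeout(0): 0[coor,t=6,-]
e15 deliver 1→2: ·
e16 propose(0,'z'): 0[coor,t=7,-]
e17 deliver 0→1: 1[part,t=2,-]

no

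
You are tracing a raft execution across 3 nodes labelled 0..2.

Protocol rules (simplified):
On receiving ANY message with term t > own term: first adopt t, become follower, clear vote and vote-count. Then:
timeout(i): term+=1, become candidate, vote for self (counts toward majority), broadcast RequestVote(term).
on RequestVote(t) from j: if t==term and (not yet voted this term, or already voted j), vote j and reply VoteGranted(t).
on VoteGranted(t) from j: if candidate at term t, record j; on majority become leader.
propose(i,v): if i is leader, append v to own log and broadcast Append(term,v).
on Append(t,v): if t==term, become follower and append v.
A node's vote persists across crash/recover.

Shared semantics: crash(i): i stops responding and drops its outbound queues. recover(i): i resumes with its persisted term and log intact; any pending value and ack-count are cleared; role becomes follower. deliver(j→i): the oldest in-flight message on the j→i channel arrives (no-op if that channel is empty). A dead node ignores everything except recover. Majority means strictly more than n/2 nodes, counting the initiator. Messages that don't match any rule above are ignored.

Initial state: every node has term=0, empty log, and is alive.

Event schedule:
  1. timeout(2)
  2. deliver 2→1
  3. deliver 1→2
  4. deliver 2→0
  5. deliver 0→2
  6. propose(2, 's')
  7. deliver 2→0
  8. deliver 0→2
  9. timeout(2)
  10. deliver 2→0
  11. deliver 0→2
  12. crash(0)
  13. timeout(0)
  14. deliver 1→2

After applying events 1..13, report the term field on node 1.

1

1. timeout(2):  <2:cand t1 ->
2. deliver 2→1:  <1:foll t1 ->
3. deliver 1→2:  <2:lead t1 ->
4. deliver 2→0:  <0:foll t1 ->
5. deliver 0→2:  nop
6. propose(2,'s'):  <2:lead t1 s>
7. deliver 2→0:  <0:foll t1 s>
8. deliver 0→2:  nop
9. timeout(2):  <2:cand t2 s>
10. deliver 2→0:  <0:foll t2 s>
11. deliver 0→2:  <2:lead t2 s>
12. crash(0):  <0:✗foll t2 s>
13. timeout(0):  nop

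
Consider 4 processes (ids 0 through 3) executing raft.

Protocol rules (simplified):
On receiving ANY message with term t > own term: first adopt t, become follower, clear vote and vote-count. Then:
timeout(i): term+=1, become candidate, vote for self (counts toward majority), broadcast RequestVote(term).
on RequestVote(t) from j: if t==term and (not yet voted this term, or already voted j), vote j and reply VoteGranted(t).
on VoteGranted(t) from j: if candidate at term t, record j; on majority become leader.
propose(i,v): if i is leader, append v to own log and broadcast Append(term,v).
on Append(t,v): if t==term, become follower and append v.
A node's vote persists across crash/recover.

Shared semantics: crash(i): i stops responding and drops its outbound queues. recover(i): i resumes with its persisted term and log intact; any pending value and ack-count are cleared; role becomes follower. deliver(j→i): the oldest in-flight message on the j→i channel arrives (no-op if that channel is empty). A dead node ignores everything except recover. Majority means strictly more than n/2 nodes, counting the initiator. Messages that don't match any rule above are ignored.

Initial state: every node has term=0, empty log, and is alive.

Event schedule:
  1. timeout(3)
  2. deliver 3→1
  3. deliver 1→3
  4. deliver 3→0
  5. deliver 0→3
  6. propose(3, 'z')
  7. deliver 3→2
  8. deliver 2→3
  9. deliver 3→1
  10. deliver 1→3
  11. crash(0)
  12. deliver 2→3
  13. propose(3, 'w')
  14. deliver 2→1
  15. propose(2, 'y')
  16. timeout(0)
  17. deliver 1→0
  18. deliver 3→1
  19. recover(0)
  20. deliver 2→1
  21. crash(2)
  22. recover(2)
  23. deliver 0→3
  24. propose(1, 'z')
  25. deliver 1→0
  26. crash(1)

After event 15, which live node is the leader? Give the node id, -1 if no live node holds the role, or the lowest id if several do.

e1 timeout(3): 3[cand,t=1,-]
e2 deliver 3→1: 1[foll,t=1,-]
e3 deliver 1→3: ·
e4 deliver 3→0: 0[foll,t=1,-]
e5 deliver 0→3: 3[lead,t=1,-]
e6 propose(3,'z'): 3[lead,t=1,z]
e7 deliver 3→2: 2[foll,t=1,-]
e8 deliver 2→3: ·
e9 deliver 3→1: 1[foll,t=1,z]
e10 deliver 1→3: ·
e11 crash(0): 0[✗foll,t=1,-]
e12 deliver 2→3: ·
e13 propose(3,'w'): 3[lead,t=1,z,w]
e14 deliver 2→1: ·
e15 propose(2,'y'): ·

3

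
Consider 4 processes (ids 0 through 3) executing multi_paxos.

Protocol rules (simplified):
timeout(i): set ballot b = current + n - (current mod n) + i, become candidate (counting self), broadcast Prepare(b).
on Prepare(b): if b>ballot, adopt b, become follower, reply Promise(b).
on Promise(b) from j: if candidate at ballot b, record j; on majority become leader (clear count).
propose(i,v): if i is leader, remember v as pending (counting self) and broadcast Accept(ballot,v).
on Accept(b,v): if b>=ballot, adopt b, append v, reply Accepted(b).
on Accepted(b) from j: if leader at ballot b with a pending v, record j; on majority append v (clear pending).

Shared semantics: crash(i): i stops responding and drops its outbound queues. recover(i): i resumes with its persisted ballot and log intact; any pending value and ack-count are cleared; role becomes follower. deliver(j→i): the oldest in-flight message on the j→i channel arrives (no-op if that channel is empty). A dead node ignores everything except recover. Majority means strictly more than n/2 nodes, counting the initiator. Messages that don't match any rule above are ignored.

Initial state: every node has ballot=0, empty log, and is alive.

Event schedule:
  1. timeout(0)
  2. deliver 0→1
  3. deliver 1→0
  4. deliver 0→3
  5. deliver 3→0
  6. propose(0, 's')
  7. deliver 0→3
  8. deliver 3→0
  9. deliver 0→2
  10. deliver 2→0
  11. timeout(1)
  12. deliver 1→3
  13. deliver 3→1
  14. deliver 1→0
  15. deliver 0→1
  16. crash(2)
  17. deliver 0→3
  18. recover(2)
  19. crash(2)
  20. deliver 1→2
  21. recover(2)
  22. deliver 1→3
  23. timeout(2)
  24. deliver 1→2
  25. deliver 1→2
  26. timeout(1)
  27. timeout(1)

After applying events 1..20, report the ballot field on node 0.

step 1 timeout(0): 0={cand,b=4,log=-}
step 2 deliver 0→1: 1={foll,b=4,log=-}
step 3 deliver 1→0: —
step 4 deliver 0→3: 3={foll,b=4,log=-}
step 5 deliver 3→0: 0={lead,b=4,log=-}
step 6 propose(0,'s'): —
step 7 deliver 0→3: 3={foll,b=4,log=s}
step 8 deliver 3→0: —
step 9 deliver 0→2: 2={foll,b=4,log=-}
step 10 deliver 2→0: —
step 11 timeout(1): 1={cand,b=9,log=-}
step 12 deliver 1→3: 3={foll,b=9,log=s}
step 13 deliver 3→1: —
step 14 deliver 1→0: 0={foll,b=9,log=-}
step 15 deliver 0→1: —
step 16 crash(2): 2={✗foll,b=4,log=-}
step 17 deliver 0→3: —
step 18 recover(2): 2={foll,b=4,log=-}
step 19 crash(2): 2={✗foll,b=4,log=-}
step 20 deliver 1→2: —

9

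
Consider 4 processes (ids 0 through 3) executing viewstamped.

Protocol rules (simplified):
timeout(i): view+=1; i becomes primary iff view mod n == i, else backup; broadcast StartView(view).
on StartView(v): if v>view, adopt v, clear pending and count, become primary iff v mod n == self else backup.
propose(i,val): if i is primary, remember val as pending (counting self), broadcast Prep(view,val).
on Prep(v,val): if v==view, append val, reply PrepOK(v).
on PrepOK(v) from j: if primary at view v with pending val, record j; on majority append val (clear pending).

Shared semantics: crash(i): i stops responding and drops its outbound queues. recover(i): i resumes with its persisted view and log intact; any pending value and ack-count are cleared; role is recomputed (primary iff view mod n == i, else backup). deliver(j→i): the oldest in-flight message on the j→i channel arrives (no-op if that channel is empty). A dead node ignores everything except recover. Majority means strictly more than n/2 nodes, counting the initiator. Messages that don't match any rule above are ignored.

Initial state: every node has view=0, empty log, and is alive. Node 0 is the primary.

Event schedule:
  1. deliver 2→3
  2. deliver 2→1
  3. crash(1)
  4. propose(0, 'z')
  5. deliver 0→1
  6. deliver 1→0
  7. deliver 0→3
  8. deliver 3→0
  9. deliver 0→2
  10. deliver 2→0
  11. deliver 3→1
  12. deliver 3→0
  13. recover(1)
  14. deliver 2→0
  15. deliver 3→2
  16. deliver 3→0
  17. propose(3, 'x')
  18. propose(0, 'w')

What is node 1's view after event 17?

0

after 1 — deliver 2→3: ·
after 2 — deliver 2→1: ·
after 3 — crash(1): n1:✗back/v0/[-]
after 4 — propose(0,'z'): ·
after 5 — deliver 0→1: ·
after 6 — deliver 1→0: ·
after 7 — deliver 0→3: n3:back/v0/[z]
after 8 — deliver 3→0: ·
after 9 — deliver 0→2: n2:back/v0/[z]
after 10 — deliver 2→0: n0:prim/v0/[z]
after 11 — deliver 3→1: ·
after 12 — deliver 3→0: ·
after 13 — recover(1): n1:back/v0/[-]
after 14 — deliver 2→0: ·
after 15 — deliver 3→2: ·
after 16 — deliver 3→0: ·
after 17 — propose(3,'x'): ·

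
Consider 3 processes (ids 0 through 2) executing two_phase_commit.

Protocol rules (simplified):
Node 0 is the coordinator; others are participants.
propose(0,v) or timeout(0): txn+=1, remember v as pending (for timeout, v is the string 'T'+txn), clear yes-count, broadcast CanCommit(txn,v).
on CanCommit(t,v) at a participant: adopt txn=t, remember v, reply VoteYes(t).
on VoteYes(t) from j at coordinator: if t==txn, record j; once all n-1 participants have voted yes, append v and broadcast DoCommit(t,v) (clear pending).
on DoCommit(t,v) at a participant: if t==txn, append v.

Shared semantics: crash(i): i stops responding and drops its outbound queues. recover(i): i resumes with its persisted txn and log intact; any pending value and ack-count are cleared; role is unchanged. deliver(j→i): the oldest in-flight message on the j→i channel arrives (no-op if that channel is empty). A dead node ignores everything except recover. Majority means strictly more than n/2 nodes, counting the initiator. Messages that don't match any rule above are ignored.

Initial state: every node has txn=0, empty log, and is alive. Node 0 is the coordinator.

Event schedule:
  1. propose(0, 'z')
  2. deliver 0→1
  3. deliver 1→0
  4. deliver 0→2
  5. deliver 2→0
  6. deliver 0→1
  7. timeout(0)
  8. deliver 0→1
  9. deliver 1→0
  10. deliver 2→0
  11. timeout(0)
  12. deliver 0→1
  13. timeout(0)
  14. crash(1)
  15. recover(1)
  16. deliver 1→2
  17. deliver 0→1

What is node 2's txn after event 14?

[1] propose(0,'z') → N0(coor t1 [-])
[2] deliver 0→1 → N1(part t1 [-])
[3] deliver 1→0 → ∅
[4] deliver 0→2 → N2(part t1 [-])
[5] deliver 2→0 → N0(coor t1 [z])
[6] deliver 0→1 → N1(part t1 [z])
[7] timeout(0) → N0(coor t2 [z])
[8] deliver 0→1 → N1(part t2 [z])
[9] deliver 1→0 → ∅
[10] deliver 2→0 → ∅
[11] timeout(0) → N0(coor t3 [z])
[12] deliver 0→1 → N1(part t3 [z])
[13] timeout(0) → N0(coor t4 [z])
[14] crash(1) → N1(✗part t3 [z])

1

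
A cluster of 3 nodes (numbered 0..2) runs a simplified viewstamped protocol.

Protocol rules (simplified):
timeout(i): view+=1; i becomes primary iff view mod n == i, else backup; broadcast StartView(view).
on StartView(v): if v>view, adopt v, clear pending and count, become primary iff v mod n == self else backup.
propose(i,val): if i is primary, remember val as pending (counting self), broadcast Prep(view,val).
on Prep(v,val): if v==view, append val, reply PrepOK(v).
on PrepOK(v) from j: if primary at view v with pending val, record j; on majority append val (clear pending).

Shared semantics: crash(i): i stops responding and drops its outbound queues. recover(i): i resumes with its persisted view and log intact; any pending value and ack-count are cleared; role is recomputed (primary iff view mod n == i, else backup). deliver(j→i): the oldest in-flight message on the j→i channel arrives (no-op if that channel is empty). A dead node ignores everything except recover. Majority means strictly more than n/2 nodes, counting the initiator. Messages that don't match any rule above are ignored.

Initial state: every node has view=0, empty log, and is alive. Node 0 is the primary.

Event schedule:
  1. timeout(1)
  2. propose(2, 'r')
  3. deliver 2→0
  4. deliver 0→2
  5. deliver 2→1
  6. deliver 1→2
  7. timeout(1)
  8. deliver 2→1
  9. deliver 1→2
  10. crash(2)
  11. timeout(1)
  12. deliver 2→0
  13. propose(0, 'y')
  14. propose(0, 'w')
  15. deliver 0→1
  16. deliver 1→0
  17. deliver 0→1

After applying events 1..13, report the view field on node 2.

e1 timeout(1): 1[prim,v=1,-]
e2 propose(2,'r'): ·
e3 deliver 2→0: ·
e4 deliver 0→2: ·
e5 deliver 2→1: ·
e6 deliver 1→2: 2[back,v=1,-]
e7 timeout(1): 1[back,v=2,-]
e8 deliver 2→1: ·
e9 deliver 1→2: 2[prim,v=2,-]
e10 crash(2): 2[✗prim,v=2,-]
e11 timeout(1): 1[back,v=3,-]
e12 deliver 2→0: ·
e13 propose(0,'y'): ·

2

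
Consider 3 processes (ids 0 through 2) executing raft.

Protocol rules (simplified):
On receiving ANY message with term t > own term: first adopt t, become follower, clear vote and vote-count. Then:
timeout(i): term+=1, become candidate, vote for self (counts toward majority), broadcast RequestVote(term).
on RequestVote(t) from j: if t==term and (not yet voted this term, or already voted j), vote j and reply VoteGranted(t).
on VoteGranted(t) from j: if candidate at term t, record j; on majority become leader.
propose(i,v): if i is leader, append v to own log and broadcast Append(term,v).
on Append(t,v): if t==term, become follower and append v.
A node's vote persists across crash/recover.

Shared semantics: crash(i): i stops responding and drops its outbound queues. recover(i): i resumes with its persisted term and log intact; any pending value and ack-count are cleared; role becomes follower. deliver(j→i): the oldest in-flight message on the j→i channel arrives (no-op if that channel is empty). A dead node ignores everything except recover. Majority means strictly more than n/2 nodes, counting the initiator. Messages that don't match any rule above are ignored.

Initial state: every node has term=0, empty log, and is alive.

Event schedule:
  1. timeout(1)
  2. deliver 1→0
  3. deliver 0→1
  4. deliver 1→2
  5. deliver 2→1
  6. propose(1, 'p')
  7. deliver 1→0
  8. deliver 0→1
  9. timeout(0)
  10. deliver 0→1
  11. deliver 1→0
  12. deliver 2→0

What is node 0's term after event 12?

2

e1 timeout(1): 1[cand,t=1,-]
e2 deliver 1→0: 0[foll,t=1,-]
e3 deliver 0→1: 1[lead,t=1,-]
e4 deliver 1→2: 2[foll,t=1,-]
e5 deliver 2→1: ·
e6 propose(1,'p'): 1[lead,t=1,p]
e7 deliver 1→0: 0[foll,t=1,p]
e8 deliver 0→1: ·
e9 timeout(0): 0[cand,t=2,p]
e10 deliver 0→1: 1[foll,t=2,p]
e11 deliver 1→0: 0[lead,t=2,p]
e12 deliver 2→0: ·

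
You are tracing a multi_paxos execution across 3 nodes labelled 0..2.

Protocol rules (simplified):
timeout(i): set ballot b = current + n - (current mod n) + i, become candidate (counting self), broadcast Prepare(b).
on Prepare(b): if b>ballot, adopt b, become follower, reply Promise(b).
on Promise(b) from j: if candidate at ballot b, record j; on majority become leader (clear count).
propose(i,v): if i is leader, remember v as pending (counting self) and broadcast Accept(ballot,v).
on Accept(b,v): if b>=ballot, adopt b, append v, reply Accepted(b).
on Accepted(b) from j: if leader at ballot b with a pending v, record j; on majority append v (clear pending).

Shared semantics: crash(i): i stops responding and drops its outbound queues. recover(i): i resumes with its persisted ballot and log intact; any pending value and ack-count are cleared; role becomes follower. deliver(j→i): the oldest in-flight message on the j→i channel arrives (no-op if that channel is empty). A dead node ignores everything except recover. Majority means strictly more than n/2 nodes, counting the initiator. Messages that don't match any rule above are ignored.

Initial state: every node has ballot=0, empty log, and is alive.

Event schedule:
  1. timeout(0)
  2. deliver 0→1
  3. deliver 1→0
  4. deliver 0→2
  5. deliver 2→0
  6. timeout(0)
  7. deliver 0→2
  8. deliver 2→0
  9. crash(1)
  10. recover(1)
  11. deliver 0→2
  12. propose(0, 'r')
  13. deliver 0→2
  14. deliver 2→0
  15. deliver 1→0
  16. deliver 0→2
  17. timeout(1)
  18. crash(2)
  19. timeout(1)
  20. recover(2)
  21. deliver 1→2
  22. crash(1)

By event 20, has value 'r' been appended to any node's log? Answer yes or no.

yes

e1 timeout(0): 0[cand,b=3,-]
e2 deliver 0→1: 1[foll,b=3,-]
e3 deliver 1→0: 0[lead,b=3,-]
e4 deliver 0→2: 2[foll,b=3,-]
e5 deliver 2→0: ·
e6 timeout(0): 0[cand,b=6,-]
e7 deliver 0→2: 2[foll,b=6,-]
e8 deliver 2→0: 0[lead,b=6,-]
e9 crash(1): 1[✗foll,b=3,-]
e10 recover(1): 1[foll,b=3,-]
e11 deliver 0→2: ·
e12 propose(0,'r'): ·
e13 deliver 0→2: 2[foll,b=6,r]
e14 deliver 2→0: 0[lead,b=6,r]
e15 deliver 1→0: ·
e16 deliver 0→2: ·
e17 timeout(1): 1[cand,b=7,-]
e18 crash(2): 2[✗foll,b=6,r]
e19 timeout(1): 1[cand,b=10,-]
e20 recover(2): 2[foll,b=6,r]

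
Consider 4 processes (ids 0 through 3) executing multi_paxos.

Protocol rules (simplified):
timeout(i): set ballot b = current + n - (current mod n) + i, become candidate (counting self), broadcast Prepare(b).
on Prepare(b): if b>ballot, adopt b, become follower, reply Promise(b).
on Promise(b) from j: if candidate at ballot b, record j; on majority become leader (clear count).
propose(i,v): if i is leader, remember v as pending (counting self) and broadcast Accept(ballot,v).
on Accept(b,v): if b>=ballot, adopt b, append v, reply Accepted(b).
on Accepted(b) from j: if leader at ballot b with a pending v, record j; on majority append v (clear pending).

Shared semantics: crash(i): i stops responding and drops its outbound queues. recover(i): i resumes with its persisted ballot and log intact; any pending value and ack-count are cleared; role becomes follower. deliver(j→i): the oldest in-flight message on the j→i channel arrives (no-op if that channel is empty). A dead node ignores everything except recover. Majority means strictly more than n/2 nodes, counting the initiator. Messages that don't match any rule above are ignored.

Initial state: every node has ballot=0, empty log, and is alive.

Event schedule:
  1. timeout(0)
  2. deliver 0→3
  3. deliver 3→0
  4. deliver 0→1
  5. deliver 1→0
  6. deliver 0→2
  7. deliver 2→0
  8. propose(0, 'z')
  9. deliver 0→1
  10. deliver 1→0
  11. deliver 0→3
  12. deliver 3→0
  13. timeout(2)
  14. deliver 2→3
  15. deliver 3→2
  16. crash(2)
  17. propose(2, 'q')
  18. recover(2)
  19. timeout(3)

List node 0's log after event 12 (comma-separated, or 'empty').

z

after 1 — timeout(0): n0:cand/b4/[-]
after 2 — deliver 0→3: n3:foll/b4/[-]
after 3 — deliver 3→0: ·
after 4 — deliver 0→1: n1:foll/b4/[-]
after 5 — deliver 1→0: n0:lead/b4/[-]
after 6 — deliver 0→2: n2:foll/b4/[-]
after 7 — deliver 2→0: ·
after 8 — propose(0,'z'): ·
after 9 — deliver 0→1: n1:foll/b4/[z]
after 10 — deliver 1→0: ·
after 11 — deliver 0→3: n3:foll/b4/[z]
after 12 — deliver 3→0: n0:lead/b4/[z]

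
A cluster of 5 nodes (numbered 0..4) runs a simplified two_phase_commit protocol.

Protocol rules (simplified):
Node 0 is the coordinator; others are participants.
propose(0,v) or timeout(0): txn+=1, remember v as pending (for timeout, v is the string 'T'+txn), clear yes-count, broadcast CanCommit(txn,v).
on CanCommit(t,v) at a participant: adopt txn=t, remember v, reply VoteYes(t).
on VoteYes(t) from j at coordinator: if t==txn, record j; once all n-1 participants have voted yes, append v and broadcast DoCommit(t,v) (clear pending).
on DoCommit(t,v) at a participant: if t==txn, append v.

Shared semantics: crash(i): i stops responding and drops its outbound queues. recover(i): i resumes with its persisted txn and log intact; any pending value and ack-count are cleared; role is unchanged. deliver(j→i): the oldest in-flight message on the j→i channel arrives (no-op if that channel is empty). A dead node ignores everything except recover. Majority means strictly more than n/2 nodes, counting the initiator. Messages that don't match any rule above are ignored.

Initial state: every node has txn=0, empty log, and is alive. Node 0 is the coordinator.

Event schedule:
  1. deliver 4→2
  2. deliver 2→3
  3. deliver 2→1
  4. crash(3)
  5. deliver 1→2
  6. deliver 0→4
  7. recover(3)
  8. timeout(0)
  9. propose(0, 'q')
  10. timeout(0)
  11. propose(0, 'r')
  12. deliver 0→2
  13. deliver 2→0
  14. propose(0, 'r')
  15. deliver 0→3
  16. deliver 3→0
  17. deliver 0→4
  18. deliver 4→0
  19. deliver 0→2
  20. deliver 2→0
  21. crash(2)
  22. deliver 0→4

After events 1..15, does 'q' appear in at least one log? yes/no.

e1 deliver 4→2: ·
e2 deliver 2→3: ·
e3 deliver 2→1: ·
e4 crash(3): 3[✗part,t=0,-]
e5 deliver 1→2: ·
e6 deliver 0→4: ·
e7 recover(3): 3[part,t=0,-]
e8 timeout(0): 0[coor,t=1,-]
e9 propose(0,'q'): 0[coor,t=2,-]
e10 timeout(0): 0[coor,t=3,-]
e11 propose(0,'r'): 0[coor,t=4,-]
e12 deliver 0→2: 2[part,t=1,-]
e13 deliver 2→0: ·
e14 propose(0,'r'): 0[coor,t=5,-]
e15 deliver 0→3: 3[part,t=1,-]

no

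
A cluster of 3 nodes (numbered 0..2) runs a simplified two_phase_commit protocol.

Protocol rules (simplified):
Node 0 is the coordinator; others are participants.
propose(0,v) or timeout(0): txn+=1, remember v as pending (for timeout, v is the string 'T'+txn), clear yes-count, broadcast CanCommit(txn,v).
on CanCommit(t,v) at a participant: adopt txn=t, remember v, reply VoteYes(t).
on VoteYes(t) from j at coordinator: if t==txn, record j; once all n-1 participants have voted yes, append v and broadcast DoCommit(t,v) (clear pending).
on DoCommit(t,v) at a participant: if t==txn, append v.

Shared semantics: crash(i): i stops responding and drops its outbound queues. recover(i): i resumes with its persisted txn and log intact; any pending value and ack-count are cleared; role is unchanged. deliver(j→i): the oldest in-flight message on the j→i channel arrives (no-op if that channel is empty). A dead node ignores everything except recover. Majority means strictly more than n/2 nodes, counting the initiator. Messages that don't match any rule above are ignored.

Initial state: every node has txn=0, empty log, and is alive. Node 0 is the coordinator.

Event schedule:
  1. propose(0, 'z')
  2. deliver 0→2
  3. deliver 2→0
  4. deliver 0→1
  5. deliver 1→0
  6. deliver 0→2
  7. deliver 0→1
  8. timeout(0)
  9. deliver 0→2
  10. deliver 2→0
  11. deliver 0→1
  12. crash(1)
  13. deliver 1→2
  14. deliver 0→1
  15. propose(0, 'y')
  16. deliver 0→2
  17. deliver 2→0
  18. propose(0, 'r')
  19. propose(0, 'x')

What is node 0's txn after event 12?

2

1. propose(0,'z'):  <0:coor t1 ->
2. deliver 0→2:  <2:part t1 ->
3. deliver 2→0:  nop
4. deliver 0→1:  <1:part t1 ->
5. deliver 1→0:  <0:coor t1 z>
6. deliver 0→2:  <2:part t1 z>
7. deliver 0→1:  <1:part t1 z>
8. timeout(0):  <0:coor t2 z>
9. deliver 0→2:  <2:part t2 z>
10. deliver 2→0:  nop
11. deliver 0→1:  <1:part t2 z>
12. crash(1):  <1:✗part t2 z>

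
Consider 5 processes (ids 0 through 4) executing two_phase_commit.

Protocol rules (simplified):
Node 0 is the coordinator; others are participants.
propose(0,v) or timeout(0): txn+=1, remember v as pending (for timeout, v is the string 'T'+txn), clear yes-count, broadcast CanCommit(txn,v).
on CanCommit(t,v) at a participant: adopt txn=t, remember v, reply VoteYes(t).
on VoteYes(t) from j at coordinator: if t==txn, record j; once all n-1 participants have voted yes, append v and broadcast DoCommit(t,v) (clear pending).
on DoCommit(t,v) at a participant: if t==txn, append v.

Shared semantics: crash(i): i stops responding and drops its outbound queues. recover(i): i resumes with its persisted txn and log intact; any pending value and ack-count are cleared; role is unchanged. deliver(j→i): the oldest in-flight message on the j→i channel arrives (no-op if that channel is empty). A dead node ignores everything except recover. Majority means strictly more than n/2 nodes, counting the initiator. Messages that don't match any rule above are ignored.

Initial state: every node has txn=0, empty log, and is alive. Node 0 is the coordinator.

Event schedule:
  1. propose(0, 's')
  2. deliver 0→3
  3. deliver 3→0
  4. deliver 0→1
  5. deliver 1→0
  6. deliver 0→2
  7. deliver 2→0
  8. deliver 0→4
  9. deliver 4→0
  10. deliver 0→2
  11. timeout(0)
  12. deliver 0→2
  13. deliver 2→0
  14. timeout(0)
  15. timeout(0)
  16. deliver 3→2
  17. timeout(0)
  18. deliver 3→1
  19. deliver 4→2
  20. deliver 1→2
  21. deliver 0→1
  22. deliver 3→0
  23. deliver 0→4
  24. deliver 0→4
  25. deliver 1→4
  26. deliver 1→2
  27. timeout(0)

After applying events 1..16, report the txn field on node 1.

1

step 1 propose(0,'s'): 0={coor,t=1,log=-}
step 2 deliver 0→3: 3={part,t=1,log=-}
step 3 deliver 3→0: —
step 4 deliver 0→1: 1={part,t=1,log=-}
step 5 deliver 1→0: —
step 6 deliver 0→2: 2={part,t=1,log=-}
step 7 deliver 2→0: —
step 8 deliver 0→4: 4={part,t=1,log=-}
step 9 deliver 4→0: 0={coor,t=1,log=s}
step 10 deliver 0→2: 2={part,t=1,log=s}
step 11 timeout(0): 0={coor,t=2,log=s}
step 12 deliver 0→2: 2={part,t=2,log=s}
step 13 deliver 2→0: —
step 14 timeout(0): 0={coor,t=3,log=s}
step 15 timeout(0): 0={coor,t=4,log=s}
step 16 deliver 3→2: —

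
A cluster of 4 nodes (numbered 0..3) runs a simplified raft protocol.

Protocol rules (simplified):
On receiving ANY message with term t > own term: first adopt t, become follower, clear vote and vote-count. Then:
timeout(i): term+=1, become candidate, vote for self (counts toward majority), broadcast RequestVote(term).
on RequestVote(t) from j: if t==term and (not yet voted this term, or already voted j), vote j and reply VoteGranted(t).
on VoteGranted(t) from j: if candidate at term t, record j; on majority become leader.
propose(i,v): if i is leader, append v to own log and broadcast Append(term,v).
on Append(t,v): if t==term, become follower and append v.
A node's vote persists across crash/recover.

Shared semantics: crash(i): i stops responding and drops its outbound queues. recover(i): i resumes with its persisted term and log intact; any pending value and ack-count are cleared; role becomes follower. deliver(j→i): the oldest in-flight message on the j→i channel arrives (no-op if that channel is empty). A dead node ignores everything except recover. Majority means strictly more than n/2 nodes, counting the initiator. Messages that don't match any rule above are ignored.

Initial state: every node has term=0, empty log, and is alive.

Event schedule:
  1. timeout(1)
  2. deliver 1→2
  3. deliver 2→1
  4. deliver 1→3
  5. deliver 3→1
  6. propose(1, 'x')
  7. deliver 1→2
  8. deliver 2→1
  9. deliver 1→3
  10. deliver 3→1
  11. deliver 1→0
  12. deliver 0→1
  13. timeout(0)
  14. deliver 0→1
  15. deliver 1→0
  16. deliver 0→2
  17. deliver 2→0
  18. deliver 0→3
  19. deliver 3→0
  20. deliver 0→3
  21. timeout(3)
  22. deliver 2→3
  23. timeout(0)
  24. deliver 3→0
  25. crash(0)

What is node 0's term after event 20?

2

[1] timeout(1) → N1(cand t1 [-])
[2] deliver 1→2 → N2(foll t1 [-])
[3] deliver 2→1 → ∅
[4] deliver 1→3 → N3(foll t1 [-])
[5] deliver 3→1 → N1(lead t1 [-])
[6] propose(1,'x') → N1(lead t1 [x])
[7] deliver 1→2 → N2(foll t1 [x])
[8] deliver 2→1 → ∅
[9] deliver 1→3 → N3(foll t1 [x])
[10] deliver 3→1 → ∅
[11] deliver 1→0 → N0(foll t1 [-])
[12] deliver 0→1 → ∅
[13] timeout(0) → N0(cand t2 [-])
[14] deliver 0→1 → N1(foll t2 [x])
[15] deliver 1→0 → ∅
[16] deliver 0→2 → N2(foll t2 [x])
[17] deliver 2→0 → ∅
[18] deliver 0→3 → N3(foll t2 [x])
[19] deliver 3→0 → N0(lead t2 [-])
[20] deliver 0→3 → ∅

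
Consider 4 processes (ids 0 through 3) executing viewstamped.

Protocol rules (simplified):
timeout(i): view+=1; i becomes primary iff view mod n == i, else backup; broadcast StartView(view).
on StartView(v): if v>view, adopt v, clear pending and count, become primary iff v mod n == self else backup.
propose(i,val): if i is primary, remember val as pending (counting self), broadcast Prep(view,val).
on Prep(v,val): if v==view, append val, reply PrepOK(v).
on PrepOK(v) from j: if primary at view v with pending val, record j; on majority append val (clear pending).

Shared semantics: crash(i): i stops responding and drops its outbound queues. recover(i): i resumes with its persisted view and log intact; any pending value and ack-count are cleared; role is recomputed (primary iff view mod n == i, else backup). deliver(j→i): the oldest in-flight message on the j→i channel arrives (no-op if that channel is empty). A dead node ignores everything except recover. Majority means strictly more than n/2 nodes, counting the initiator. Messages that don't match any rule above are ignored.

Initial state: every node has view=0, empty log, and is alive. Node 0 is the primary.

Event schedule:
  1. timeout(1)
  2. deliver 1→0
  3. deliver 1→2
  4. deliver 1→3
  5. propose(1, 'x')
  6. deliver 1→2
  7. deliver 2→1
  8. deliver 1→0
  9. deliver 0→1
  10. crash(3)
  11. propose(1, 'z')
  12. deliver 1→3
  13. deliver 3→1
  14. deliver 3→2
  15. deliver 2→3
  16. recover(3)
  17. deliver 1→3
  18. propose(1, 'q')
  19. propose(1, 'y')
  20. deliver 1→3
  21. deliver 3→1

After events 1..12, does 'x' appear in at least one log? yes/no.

yes

1. timeout(1):  <1:prim v1 ->
2. deliver 1→0:  <0:back v1 ->
3. deliver 1→2:  <2:back v1 ->
4. deliver 1→3:  <3:back v1 ->
5. propose(1,'x'):  nop
6. deliver 1→2:  <2:back v1 x>
7. deliver 2→1:  nop
8. deliver 1→0:  <0:back v1 x>
9. deliver 0→1:  <1:prim v1 x>
10. crash(3):  <3:✗back v1 ->
11. propose(1,'z'):  nop
12. deliver 1→3:  nop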